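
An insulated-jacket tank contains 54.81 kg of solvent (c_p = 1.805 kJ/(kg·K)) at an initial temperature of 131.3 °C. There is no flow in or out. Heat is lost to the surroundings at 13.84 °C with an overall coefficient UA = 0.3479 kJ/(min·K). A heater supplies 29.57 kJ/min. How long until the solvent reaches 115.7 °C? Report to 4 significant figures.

186.2 min

Energy balance: M c_p dT/dt = −UA(T − T_amb) + Q̇.
τ = M c_p/UA = 284.369 min; T_ss = T_amb + Q̇/UA = 13.84 + 29.57/0.3479 = 98.8357 °C.
T(t) = T_ss + (T₀ − T_ss)e^(−t/τ); set T = 115.7:
t = −τ ln[(T − T_ss)/(T₀ − T_ss)] = −284.369 · ln(0.519472) = 186.245 min.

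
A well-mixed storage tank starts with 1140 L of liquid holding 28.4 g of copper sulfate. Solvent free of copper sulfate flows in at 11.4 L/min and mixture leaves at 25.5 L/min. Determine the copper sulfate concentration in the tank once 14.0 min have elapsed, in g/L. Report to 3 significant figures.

0.0214 g/L

Let m(t) be the amount of copper sulfate. Volume: V(t) = V₀ + (Q_in − Q_out) t = 1140 − 14.100 t; V(14.0) = 942.60 L.
Solute balance: dm/dt = 0 − Q_out C = −Q_out m/V(t).
Separate: dm/m = −Q_out dt/V(t) ⇒ ln(m/m₀) = −(Q_out/(Q_in−Q_out)) ln(V/V₀).
m = m₀ (V₀/V)^(Q_out/(Q_in−Q_out)) = 28.4 × (1140/942.60)^(-1.8085) = 20.136 g.
C = m/V = 20.136/942.60 = 0.021362 g/L.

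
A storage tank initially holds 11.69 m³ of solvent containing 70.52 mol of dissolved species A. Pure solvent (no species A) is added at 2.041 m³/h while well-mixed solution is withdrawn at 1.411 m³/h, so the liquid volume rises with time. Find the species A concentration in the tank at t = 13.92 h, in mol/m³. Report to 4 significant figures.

Let m(t) be the amount of species A. Volume: V(t) = V₀ + (Q_in − Q_out) t = 11.69 + 0.630000 t; V(13.92) = 20.4596 m³.
No species A enters, so dm/dt = −Q_out · (m/V).
Separate: dm/m = −Q_out dt/V(t) ⇒ ln(m/m₀) = −(Q_out/(Q_in−Q_out)) ln(V/V₀).
m = m₀ (V₀/V)^(Q_out/(Q_in−Q_out)) = 70.52 × (11.69/20.4596)^(2.23968) = 20.1319 mol.
C = m/V = 20.1319/20.4596 = 0.983982 mol/m³.

0.9840 mol/m³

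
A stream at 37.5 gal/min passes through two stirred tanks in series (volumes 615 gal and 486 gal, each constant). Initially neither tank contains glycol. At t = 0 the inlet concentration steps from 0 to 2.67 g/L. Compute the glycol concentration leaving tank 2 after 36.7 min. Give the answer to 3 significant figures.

1.90 g/L

Species balance on tank i: dCᵢ/dt = (Cᵢ₋₁ − Cᵢ)/τᵢ with τᵢ = Vᵢ/Q.
τ₁ = 615/37.5 = 16.400 min; τ₂ = 486/37.5 = 12.960 min.
Tank 1: C₁ = C_in(1 − e^(−t/τ₁)). Tank 2 (τ₁ ≠ τ₂): C₂ = C_in[1 − (τ₁ e^(−t/τ₁) − τ₂ e^(−t/τ₂))/(τ₁ − τ₂)].
At t = 36.7: e^(−t/τ₁) = 0.10669, e^(−t/τ₂) = 0.058907.
C₂ = 2.67·[1 − (16.400·0.10669 − 12.960·0.058907)/(3.4400)] = 2.67·0.71328 = 1.9045 g/L.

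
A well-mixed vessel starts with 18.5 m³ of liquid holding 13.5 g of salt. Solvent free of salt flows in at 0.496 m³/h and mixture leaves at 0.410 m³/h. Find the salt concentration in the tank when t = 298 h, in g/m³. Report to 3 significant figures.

Total volume: dV/dt = Q_in − Q_out = 0.086000 m³/h, so V(t) = 18.5 + 0.086000 t and V(298) = 44.128 m³.
Solute balance: dm/dt = 0 − Q_out C = −Q_out m/V(t).
Separate: dm/m = −Q_out dt/V(t) ⇒ ln(m/m₀) = −(Q_out/(Q_in−Q_out)) ln(V/V₀).
m = m₀ (V₀/V)^(Q_out/(Q_in−Q_out)) = 13.5 × (18.5/44.128)^(4.7674) = 0.21400 g.
C = m/V = 0.21400/44.128 = 0.0048496 g/m³.

0.00485 g/m³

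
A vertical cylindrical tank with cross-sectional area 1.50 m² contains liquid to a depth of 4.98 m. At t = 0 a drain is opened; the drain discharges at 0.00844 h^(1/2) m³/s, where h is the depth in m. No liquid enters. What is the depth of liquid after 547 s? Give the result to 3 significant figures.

With no inflow, A dh/dt = −0.00844 √h.
This is separable: 2 d(√h)/dt = −0.00844/A, so √h = √h₀ − (0.00844/(2A)) t.
√h = √4.98 − 0.00844·547/(2·1.50) = 2.2316 − 1.5389 = 0.69270.
h = 0.69270² = 0.47983 m.

0.480 m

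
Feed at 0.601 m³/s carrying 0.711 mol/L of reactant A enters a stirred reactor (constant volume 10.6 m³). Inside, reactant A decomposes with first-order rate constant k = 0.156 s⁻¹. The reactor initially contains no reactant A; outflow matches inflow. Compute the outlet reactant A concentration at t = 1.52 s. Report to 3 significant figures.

V dC/dt = Q(C_in − C) − k V C.
dC/dt = (Q/V) C_in − (Q/V + k) C; effective rate a = Q/V + k = 0.056698 + 0.156 = 0.21270 s⁻¹.
C_ss = Q C_in/(Q + kV) = 0.18953 mol/L; C(t) = C_ss + (C₀ − C_ss) e^(−a t).
C(1.52) = 0.18953 + (-0.18953)·e^(−0.21270·1.52) = 0.18953 + (-0.18953)·0.72376 = 0.052356 mol/L.

0.0524 mol/L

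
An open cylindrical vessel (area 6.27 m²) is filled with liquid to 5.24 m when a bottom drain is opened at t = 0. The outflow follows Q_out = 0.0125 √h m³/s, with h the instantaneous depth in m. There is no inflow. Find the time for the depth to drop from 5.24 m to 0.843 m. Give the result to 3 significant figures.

With no inflow, A dh/dt = −0.0125 √h.
Separate and integrate: 2(√h − √h₀) = −(0.0125/A) t.
t = 2A(√h₀ − √h)/0.0125 = 2·6.27·(√5.24 − √0.843)/0.0125
  = 12.540 × (2.2891 − 0.91815) / 0.0125 = 1375.3 s.

1380 s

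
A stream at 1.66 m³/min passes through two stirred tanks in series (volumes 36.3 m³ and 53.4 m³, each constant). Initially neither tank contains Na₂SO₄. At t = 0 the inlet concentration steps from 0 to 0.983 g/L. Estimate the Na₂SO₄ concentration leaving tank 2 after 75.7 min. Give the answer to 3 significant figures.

0.757 g/L

Species balance on tank i: dCᵢ/dt = (Cᵢ₋₁ − Cᵢ)/τᵢ with τᵢ = Vᵢ/Q.
τ₁ = 36.3/1.66 = 21.867 min; τ₂ = 53.4/1.66 = 32.169 min.
Tank 1: C₁ = C_in(1 − e^(−t/τ₁)). Tank 2 (τ₁ ≠ τ₂): C₂ = C_in[1 − (τ₁ e^(−t/τ₁) − τ₂ e^(−t/τ₂))/(τ₁ − τ₂)].
At t = 75.7: e^(−t/τ₁) = 0.031374, e^(−t/τ₂) = 0.095062.
C₂ = 0.983·[1 − (21.867·0.031374 − 32.169·0.095062)/(-10.301)] = 0.983·0.76974 = 0.75665 g/L.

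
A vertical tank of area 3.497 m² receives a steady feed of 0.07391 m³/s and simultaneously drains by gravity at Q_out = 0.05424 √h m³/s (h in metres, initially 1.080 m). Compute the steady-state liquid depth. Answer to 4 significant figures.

A dh/dt = Q_in − 0.05424 √h. Steady state requires inflow = outflow:
Q_in = 0.05424 √h_ss ⇒ √h_ss = 0.07391/0.05424 = 1.36265.
h_ss = 1.36265² = 1.85681 m. (Since h₀ = 1.080 m < h_ss, the level will rise toward this value.)

1.857 m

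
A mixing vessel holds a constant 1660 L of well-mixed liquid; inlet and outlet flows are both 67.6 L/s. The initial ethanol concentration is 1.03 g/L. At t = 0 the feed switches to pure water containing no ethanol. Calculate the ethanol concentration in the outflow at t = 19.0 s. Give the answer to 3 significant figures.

0.475 g/L

Unsteady species balance (constant V, well mixed): V dC/dt = Q(C_in − C).
So dC/dt = (C_in − C)/τ with τ = V/Q = 1660/67.6 = 24.556 s.
Solution: C(t) = C_in + (C₀ − C_in) e^(−t/τ).
C(19.0) = 0 + (1.03 − 0)·e^(−19.0/24.556) = 0 + (1.0300)·0.46129 = 0.47513 g/L.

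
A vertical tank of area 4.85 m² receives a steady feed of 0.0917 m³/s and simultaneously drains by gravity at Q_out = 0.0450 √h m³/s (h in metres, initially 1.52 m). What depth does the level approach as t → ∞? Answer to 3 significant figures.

4.15 m

Unsteady balance on liquid volume: A dh/dt = Q_in − 0.0450 √h. At steady state dh/dt = 0:
Q_in = 0.0450 √h_ss ⇒ √h_ss = 0.0917/0.0450 = 2.0378.
h_ss = 2.0378² = 4.1525 m. (Since h₀ = 1.52 m < h_ss, the level will rise toward this value.)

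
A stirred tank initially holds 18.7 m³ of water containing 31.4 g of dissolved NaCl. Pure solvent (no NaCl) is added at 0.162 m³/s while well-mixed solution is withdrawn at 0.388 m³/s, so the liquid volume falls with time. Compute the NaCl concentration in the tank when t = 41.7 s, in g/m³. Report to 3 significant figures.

Let m(t) be the amount of NaCl. Volume: V(t) = V₀ + (Q_in − Q_out) t = 18.7 − 0.22600 t; V(41.7) = 9.2758 m³.
No NaCl enters, so dm/dt = −Q_out · (m/V).
Separate: dm/m = −Q_out dt/V(t) ⇒ ln(m/m₀) = −(Q_out/(Q_in−Q_out)) ln(V/V₀).
m = m₀ (V₀/V)^(Q_out/(Q_in−Q_out)) = 31.4 × (18.7/9.2758)^(-1.7168) = 9.4227 g.
C = m/V = 9.4227/9.2758 = 1.0158 g/m³.

1.02 g/m³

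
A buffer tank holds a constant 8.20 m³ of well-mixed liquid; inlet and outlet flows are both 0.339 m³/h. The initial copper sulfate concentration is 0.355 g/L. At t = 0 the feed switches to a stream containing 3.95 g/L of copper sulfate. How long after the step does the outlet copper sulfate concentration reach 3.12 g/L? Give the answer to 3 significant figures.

Species balance: V dC/dt = Q(C_in − C) ⇒ τ = V/Q = 24.189 h.
C(t) = C_in + (C₀ − C_in) e^(−t/τ). Set C = 3.12 and solve for t:
e^(−t/τ) = (C − C_in)/(C₀ − C_in) = (3.12 − 3.95)/(0.355 − 3.95) = 0.23088
t = −τ ln(…) = 24.189 × 1.4659 = 35.458 h.

35.5 h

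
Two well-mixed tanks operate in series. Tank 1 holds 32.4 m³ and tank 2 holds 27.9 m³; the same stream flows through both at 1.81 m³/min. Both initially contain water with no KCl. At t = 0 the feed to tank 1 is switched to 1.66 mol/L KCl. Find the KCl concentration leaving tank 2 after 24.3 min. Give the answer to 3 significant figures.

0.712 mol/L

Time constants: τᵢ = Vᵢ/Q for each well-mixed tank.
τ₁ = 32.4/1.81 = 17.901 min; τ₂ = 27.9/1.81 = 15.414 min.
Tank 1: C₁ = C_in(1 − e^(−t/τ₁)). Tank 2 (τ₁ ≠ τ₂): C₂ = C_in[1 − (τ₁ e^(−t/τ₁) − τ₂ e^(−t/τ₂))/(τ₁ − τ₂)].
At t = 24.3: e^(−t/τ₁) = 0.25730, e^(−t/τ₂) = 0.20671.
C₂ = 1.66·[1 − (17.901·0.25730 − 15.414·0.20671)/(2.4862)] = 1.66·0.42900 = 0.71214 mol/L.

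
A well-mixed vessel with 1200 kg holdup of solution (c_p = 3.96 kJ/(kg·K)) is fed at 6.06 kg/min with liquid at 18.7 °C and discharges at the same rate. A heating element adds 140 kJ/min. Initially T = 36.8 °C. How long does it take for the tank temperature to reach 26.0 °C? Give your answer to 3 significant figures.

M c_p dT/dt = ṁ c_p (T_in − T) + Q̇.
τ = M/ṁ = 198.02 min; T_ss = T_in + Q̇/(ṁ c_p) = 24.534 °C.
T(t) = T_ss + (T₀ − T_ss) e^(−t/τ). Set T = 26.0:
e^(−t/τ) = (26.0 − 24.534)/(36.8 − 24.534) = 0.11952
t = −198.02 · ln(0.11952) = 420.64 min.

421 min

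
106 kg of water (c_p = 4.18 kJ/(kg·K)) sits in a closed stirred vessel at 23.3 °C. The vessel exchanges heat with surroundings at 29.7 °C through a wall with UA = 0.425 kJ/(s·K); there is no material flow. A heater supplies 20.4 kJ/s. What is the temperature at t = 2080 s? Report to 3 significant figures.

70.3 °C

Energy balance: M c_p dT/dt = −UA(T − T_amb) + Q̇.
dT/dt = (T_ss − T)/τ with T_ss = T_amb + Q̇/UA = 29.7 + 20.4/0.425 = 77.700 °C, τ = M c_p/UA = 106·4.18/0.425 = 1042.5 s.
T approaches T_ss exponentially: T(t) = T_ss + (T₀ − T_ss) e^(−t/τ).
T(2080) = 77.700 + (-54.400)·0.13600 = 70.302 °C.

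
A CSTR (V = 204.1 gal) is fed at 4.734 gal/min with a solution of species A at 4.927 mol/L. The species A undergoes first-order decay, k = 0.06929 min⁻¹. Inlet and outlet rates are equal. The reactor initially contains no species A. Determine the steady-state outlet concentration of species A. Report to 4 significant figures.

Accumulation = in − out − consumed: V dC/dt = Q C_in − Q C − k V C.
At steady state: 0 = Q C_in − (Q + kV) C_ss, so C_ss = Q C_in/(Q + kV).
C_ss = 4.734·4.927/(4.734 + 0.06929·204.1) = 23.3244/18.8761 = 1.23566 mol/L.

1.236 mol/L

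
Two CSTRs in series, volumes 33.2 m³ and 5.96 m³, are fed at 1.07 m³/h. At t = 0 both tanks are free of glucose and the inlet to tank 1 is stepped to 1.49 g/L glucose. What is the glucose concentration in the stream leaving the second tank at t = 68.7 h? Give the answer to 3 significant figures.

1.29 g/L

Each tank obeys Vᵢ dCᵢ/dt = Q(Cᵢ₋₁ − Cᵢ), so τᵢ = Vᵢ/Q.
τ₁ = 33.2/1.07 = 31.028 h; τ₂ = 5.96/1.07 = 5.5701 h.
Tank 1: C₁ = C_in(1 − e^(−t/τ₁)). Tank 2 (τ₁ ≠ τ₂): C₂ = C_in[1 − (τ₁ e^(−t/τ₁) − τ₂ e^(−t/τ₂))/(τ₁ − τ₂)].
At t = 68.7: e^(−t/τ₁) = 0.10925, e^(−t/τ₂) = 4.4008e-06.
C₂ = 1.49·[1 − (31.028·0.10925 − 5.5701·4.4008e-06)/(25.458)] = 1.49·0.86685 = 1.2916 g/L.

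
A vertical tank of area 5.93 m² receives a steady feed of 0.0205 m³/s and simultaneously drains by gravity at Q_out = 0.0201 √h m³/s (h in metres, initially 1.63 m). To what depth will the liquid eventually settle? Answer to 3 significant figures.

A dh/dt = Q_in − 0.0201 √h. Steady state requires inflow = outflow:
Q_in = 0.0201 √h_ss ⇒ √h_ss = 0.0205/0.0201 = 1.0199.
h_ss = 1.0199² = 1.0402 m. (Since h₀ = 1.63 m > h_ss, the level will fall toward this value.)

1.04 m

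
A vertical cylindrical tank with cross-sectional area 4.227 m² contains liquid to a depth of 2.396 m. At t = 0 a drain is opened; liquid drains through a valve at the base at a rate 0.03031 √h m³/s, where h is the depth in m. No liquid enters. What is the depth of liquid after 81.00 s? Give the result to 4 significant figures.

With no inflow, A dh/dt = −0.03031 √h.
∫ h^(−1/2) dh = −(0.03031/A) ∫ dt, giving 2√h = 2√h₀ − (0.03031/A) t.
√h = √2.396 − 0.03031·81.00/(2·4.227) = 1.54790 − 0.290408 = 1.25749.
h = 1.25749² = 1.58129 m.

1.581 m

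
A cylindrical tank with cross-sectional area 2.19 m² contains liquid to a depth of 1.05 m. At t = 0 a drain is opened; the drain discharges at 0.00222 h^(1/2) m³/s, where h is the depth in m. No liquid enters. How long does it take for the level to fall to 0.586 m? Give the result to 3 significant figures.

511 s

A dh/dt = −Q_out = −0.00222 √h.
Separate and integrate: 2(√h − √h₀) = −(0.00222/A) t.
t = 2A(√h₀ − √h)/0.00222 = 2·2.19·(√1.05 − √0.586)/0.00222
  = 4.3800 × (1.0247 − 0.76551) / 0.00222 = 511.37 s.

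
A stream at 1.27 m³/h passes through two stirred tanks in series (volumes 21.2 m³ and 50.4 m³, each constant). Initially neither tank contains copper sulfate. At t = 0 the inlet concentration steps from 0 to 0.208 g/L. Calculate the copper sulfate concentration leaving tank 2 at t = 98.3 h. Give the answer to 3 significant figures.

0.178 g/L

Time constants: τᵢ = Vᵢ/Q for each well-mixed tank.
τ₁ = 21.2/1.27 = 16.693 h; τ₂ = 50.4/1.27 = 39.685 h.
Tank 1: C₁ = C_in(1 − e^(−t/τ₁)). Tank 2 (τ₁ ≠ τ₂): C₂ = C_in[1 − (τ₁ e^(−t/τ₁) − τ₂ e^(−t/τ₂))/(τ₁ − τ₂)].
At t = 98.3: e^(−t/τ₁) = 0.0027705, e^(−t/τ₂) = 0.083994.
C₂ = 0.208·[1 − (16.693·0.0027705 − 39.685·0.083994)/(-22.992)] = 0.208·0.85703 = 0.17826 g/L.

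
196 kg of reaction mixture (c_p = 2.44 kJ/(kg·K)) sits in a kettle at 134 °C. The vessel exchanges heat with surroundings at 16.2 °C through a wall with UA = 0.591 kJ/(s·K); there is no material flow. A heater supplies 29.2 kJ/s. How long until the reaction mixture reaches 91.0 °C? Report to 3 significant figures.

M c_p dT/dt = −UA(T − T_amb) + Q̇.
τ = M c_p/UA = 809.20 s; T_ss = T_amb + Q̇/UA = 16.2 + 29.2/0.591 = 65.608 °C.
T(t) = T_ss + (T₀ − T_ss)e^(−t/τ); set T = 91.0:
t = −τ ln[(T − T_ss)/(T₀ − T_ss)] = −809.20 · ln(0.37127) = 801.77 s.

802 s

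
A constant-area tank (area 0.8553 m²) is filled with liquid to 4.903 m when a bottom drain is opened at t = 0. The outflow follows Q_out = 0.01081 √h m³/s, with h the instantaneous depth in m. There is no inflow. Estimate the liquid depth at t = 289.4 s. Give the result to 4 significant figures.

A dh/dt = −Q_out = −0.01081 √h.
Separate and integrate: 2(√h − √h₀) = −(0.01081/A) t.
√h = √4.903 − 0.01081·289.4/(2·0.8553) = 2.21427 − 1.82884 = 0.385432.
h = 0.385432² = 0.148558 m.

0.1486 m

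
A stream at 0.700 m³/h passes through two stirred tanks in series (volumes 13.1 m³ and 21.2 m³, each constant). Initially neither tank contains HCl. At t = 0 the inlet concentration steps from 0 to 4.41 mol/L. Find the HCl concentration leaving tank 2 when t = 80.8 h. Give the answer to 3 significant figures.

Each tank obeys Vᵢ dCᵢ/dt = Q(Cᵢ₋₁ − Cᵢ), so τᵢ = Vᵢ/Q.
τ₁ = 13.1/0.700 = 18.714 h; τ₂ = 21.2/0.700 = 30.286 h.
Solving the cascade with C₁(0)=C₂(0)=0 gives C₂(t) = C_in[1 − (τ₁ e^(−t/τ₁) − τ₂ e^(−t/τ₂))/(τ₁ − τ₂)].
At t = 80.8: e^(−t/τ₁) = 0.013332, e^(−t/τ₂) = 0.069396.
C₂ = 4.41·[1 − (18.714·0.013332 − 30.286·0.069396)/(-11.571)] = 4.41·0.83993 = 3.7041 mol/L.

3.70 mol/L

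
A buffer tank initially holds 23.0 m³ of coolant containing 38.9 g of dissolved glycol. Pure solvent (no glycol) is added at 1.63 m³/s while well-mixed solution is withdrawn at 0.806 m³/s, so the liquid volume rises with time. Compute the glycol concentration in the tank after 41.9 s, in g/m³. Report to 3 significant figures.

Let m(t) be the amount of glycol. Volume: V(t) = V₀ + (Q_in − Q_out) t = 23.0 + 0.82400 t; V(41.9) = 57.526 m³.
Species balance (pure solvent in): dm/dt = −Q_out · m/V(t).
dm/m = −Q_out dt/(V₀ + 0.82400 t); integrating gives ln(m/m₀) = −(Q_out/(Q_in−Q_out)) ln(V/V₀).
m = m₀ (V₀/V)^(Q_out/(Q_in−Q_out)) = 38.9 × (23.0/57.526)^(0.97816) = 15.868 g.
C = m/V = 15.868/57.526 = 0.27584 g/m³.

0.276 g/m³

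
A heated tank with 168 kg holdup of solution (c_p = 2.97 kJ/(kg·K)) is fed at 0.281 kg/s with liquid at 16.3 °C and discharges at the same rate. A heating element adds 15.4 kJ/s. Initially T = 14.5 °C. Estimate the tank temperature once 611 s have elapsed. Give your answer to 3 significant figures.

27.5 °C

Energy balance: M c_p dT/dt = ṁ c_p (T_in − T) + 15.4.
Rearrange: dT/dt = (T_ss − T)/τ with τ = M/ṁ = 597.86 s and T_ss = T_in + Q̇/(ṁ c_p) = 34.753 °C.
Solution: T(t) = T_ss + (T₀ − T_ss) e^(−t/τ).
T(611) = 34.753 + (-20.253)·e^(−611/597.86) = 34.753 + (-20.253)·0.35989 = 27.464 °C.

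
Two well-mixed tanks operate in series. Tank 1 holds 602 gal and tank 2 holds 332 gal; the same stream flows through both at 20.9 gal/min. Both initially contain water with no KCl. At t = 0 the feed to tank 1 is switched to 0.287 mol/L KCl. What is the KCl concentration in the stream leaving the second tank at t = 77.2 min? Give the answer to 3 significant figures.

0.246 mol/L

Each tank obeys Vᵢ dCᵢ/dt = Q(Cᵢ₋₁ − Cᵢ), so τᵢ = Vᵢ/Q.
τ₁ = 602/20.9 = 28.804 min; τ₂ = 332/20.9 = 15.885 min.
Solving the cascade with C₁(0)=C₂(0)=0 gives C₂(t) = C_in[1 − (τ₁ e^(−t/τ₁) − τ₂ e^(−t/τ₂))/(τ₁ − τ₂)].
At t = 77.2: e^(−t/τ₁) = 0.068549, e^(−t/τ₂) = 0.0077514.
C₂ = 0.287·[1 − (28.804·0.068549 − 15.885·0.0077514)/(12.919)] = 0.287·0.85669 = 0.24587 mol/L.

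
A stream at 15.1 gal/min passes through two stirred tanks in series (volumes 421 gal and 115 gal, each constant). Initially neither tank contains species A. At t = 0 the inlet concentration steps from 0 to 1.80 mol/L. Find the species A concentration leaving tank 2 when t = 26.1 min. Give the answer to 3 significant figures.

0.851 mol/L

Time constants: τᵢ = Vᵢ/Q for each well-mixed tank.
τ₁ = 421/15.1 = 27.881 min; τ₂ = 115/15.1 = 7.6159 min.
Solving the cascade with C₁(0)=C₂(0)=0 gives C₂(t) = C_in[1 − (τ₁ e^(−t/τ₁) − τ₂ e^(−t/τ₂))/(τ₁ − τ₂)].
At t = 26.1: e^(−t/τ₁) = 0.39214, e^(−t/τ₂) = 0.032483.
C₂ = 1.80·[1 − (27.881·0.39214 − 7.6159·0.032483)/(20.265)] = 1.80·0.47269 = 0.85084 mol/L.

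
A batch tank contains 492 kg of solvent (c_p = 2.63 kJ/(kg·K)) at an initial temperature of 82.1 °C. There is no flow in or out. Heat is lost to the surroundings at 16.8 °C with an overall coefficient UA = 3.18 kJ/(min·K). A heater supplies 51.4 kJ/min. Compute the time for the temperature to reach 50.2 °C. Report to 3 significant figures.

426 min

Heat balance on the well-mixed liquid: M c_p dT/dt = −UA(T − T_amb) + Q̇.
τ = M c_p/UA = 406.91 min; T_ss = T_amb + Q̇/UA = 16.8 + 51.4/3.18 = 32.964 °C.
T(t) = T_ss + (T₀ − T_ss)e^(−t/τ); set T = 50.2:
t = −τ ln[(T − T_ss)/(T₀ − T_ss)] = −406.91 · ln(0.35079) = 426.26 min.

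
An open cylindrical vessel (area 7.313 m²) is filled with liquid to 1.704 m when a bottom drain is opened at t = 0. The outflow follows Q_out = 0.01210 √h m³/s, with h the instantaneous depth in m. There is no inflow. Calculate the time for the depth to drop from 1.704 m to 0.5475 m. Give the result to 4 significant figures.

683.5 s

Unsteady balance on liquid volume: A dh/dt = −0.01210 √h.
This is separable: 2 d(√h)/dt = −0.01210/A, so √h = √h₀ − (0.01210/(2A)) t.
t = 2A(√h₀ − √h)/0.01210 = 2·7.313·(√1.704 − √0.5475)/0.01210
  = 14.6260 × (1.30537 − 0.739932) / 0.01210 = 683.483 s.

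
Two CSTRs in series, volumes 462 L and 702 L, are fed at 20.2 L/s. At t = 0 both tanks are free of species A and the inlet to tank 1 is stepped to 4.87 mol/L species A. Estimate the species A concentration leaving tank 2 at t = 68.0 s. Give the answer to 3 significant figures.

3.34 mol/L

Time constants: τᵢ = Vᵢ/Q for each well-mixed tank.
τ₁ = 462/20.2 = 22.871 s; τ₂ = 702/20.2 = 34.752 s.
Solving the cascade with C₁(0)=C₂(0)=0 gives C₂(t) = C_in[1 − (τ₁ e^(−t/τ₁) − τ₂ e^(−t/τ₂))/(τ₁ − τ₂)].
At t = 68.0: e^(−t/τ₁) = 0.051141, e^(−t/τ₂) = 0.14132.
C₂ = 4.87·[1 − (22.871·0.051141 − 34.752·0.14132)/(-11.881)] = 4.87·0.68507 = 3.3363 mol/L.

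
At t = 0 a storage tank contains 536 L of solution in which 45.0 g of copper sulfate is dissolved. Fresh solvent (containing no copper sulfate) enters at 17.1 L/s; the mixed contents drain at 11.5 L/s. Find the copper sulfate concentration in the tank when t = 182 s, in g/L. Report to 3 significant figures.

Let m(t) be the amount of copper sulfate. Volume: V(t) = V₀ + (Q_in − Q_out) t = 536 + 5.6000 t; V(182) = 1555.2 L.
Species balance (pure solvent in): dm/dt = −Q_out · m/V(t).
Separate: dm/m = −Q_out dt/V(t) ⇒ ln(m/m₀) = −(Q_out/(Q_in−Q_out)) ln(V/V₀).
m = m₀ (V₀/V)^(Q_out/(Q_in−Q_out)) = 45.0 × (536/1555.2)^(2.0536) = 5.0488 g.
C = m/V = 5.0488/1555.2 = 0.0032464 g/L.

0.00325 g/L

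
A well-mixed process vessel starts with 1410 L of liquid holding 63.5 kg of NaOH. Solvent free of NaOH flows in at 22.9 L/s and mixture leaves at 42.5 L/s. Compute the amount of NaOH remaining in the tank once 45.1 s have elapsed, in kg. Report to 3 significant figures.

7.49 kg

Let m(t) be the amount of NaOH. Volume: V(t) = V₀ + (Q_in − Q_out) t = 1410 − 19.600 t; V(45.1) = 526.04 L.
Solute balance: dm/dt = 0 − Q_out C = −Q_out m/V(t).
Separate: dm/m = −Q_out dt/V(t) ⇒ ln(m/m₀) = −(Q_out/(Q_in−Q_out)) ln(V/V₀).
m = m₀ (V₀/V)^(Q_out/(Q_in−Q_out)) = 63.5 × (1410/526.04)^(-2.1684) = 7.4865 kg.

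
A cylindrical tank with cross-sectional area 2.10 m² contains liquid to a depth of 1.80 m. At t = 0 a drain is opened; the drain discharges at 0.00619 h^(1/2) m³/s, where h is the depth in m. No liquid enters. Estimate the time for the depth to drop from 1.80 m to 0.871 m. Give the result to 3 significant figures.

277 s

A dh/dt = −Q_out = −0.00619 √h.
Separate and integrate: 2(√h − √h₀) = −(0.00619/A) t.
t = 2A(√h₀ − √h)/0.00619 = 2·2.10·(√1.80 − √0.871)/0.00619
  = 4.2000 × (1.3416 − 0.93327) / 0.00619 = 277.08 s.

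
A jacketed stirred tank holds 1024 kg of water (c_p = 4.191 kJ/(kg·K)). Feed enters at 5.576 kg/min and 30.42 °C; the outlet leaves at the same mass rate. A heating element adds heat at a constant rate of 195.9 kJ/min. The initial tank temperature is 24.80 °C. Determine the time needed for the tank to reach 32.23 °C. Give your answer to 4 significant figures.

First-law balance (no shaft work): M c_p dT/dt = ṁ c_p (T_in − T) + 195.9.
τ = M/ṁ = 183.644 min; T_ss = T_in + Q̇/(ṁ c_p) = 38.8029 °C.
T(t) = T_ss + (T₀ − T_ss) e^(−t/τ). Set T = 32.23:
e^(−t/τ) = (32.23 − 38.8029)/(24.80 − 38.8029) = 0.469395
t = −183.644 · ln(0.469395) = 138.892 min.

138.9 min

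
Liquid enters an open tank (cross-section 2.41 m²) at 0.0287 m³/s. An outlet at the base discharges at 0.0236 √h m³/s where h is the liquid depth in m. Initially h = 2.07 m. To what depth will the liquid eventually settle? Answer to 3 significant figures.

Mass balance (ρ constant): A dh/dt = Q_in − 0.0236 √h. At steady state dh/dt = 0:
Q_in = 0.0236 √h_ss ⇒ √h_ss = 0.0287/0.0236 = 1.2161.
h_ss = 1.2161² = 1.4789 m. (Since h₀ = 2.07 m > h_ss, the level will fall toward this value.)

1.48 m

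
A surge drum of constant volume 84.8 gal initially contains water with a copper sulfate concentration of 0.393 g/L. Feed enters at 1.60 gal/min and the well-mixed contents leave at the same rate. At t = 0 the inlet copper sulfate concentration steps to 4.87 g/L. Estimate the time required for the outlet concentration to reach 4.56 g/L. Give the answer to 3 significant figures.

Species balance: V dC/dt = Q(C_in − C) ⇒ τ = V/Q = 53.000 min.
C(t) = C_in + (C₀ − C_in) e^(−t/τ). Set C = 4.56 and solve for t:
e^(−t/τ) = (C − C_in)/(C₀ − C_in) = (4.56 − 4.87)/(0.393 − 4.87) = 0.069243
t = −τ ln(…) = 53.000 × 2.6701 = 141.52 min.

142 min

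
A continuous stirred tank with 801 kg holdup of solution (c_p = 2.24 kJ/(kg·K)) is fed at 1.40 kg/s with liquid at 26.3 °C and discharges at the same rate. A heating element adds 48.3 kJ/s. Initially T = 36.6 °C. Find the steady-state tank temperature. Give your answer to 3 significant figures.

41.7 °C

M c_p dT/dt = ṁ c_p (T_in − T) + Q̇.
At steady state dT/dt = 0 ⇒ T_ss = T_in + Q̇/(ṁ c_p) = 26.3 + 48.3/(1.40·2.24) = 41.702 °C.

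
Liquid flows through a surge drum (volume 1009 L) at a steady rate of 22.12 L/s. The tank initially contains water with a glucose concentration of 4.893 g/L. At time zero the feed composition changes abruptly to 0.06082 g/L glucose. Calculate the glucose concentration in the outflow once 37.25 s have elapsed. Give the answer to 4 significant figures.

2.196 g/L

Mass balance on the solute (V constant): V dC/dt = Q(C_in − C).
So dC/dt = (C_in − C)/τ with τ = V/Q = 1009/22.12 = 45.6148 s.
This is linear first-order; C(t) = C_in + (C₀ − C_in) e^(−t/τ).
C(37.25) = 0.06082 + (4.893 − 0.06082)·e^(−37.25/45.6148) = 0.06082 + (4.83218)·0.441923 = 2.19627 g/L.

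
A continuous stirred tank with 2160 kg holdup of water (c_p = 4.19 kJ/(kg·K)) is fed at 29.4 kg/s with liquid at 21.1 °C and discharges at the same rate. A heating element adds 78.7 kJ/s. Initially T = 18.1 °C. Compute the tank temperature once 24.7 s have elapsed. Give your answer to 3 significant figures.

19.1 °C

M c_p dT/dt = ṁ c_p (T_in − T) + Q̇.
Rearrange: dT/dt = (T_ss − T)/τ with τ = M/ṁ = 73.469 s and T_ss = T_in + Q̇/(ṁ c_p) = 21.739 °C.
This is linear first-order; T(t) = T_ss + (T₀ − T_ss) e^(−t/τ).
T(24.7) = 21.739 + (-3.6389)·e^(−24.7/73.469) = 21.739 + (-3.6389)·0.71448 = 19.139 °C.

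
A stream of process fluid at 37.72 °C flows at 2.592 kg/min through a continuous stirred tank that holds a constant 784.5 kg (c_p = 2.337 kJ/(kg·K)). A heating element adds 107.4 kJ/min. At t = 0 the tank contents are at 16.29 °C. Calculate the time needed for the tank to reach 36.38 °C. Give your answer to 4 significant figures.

217.8 min

M c_p dT/dt = ṁ c_p (T_in − T) + Q̇.
τ = M/ṁ = 302.662 min; T_ss = T_in + Q̇/(ṁ c_p) = 55.4501 °C.
T(t) = T_ss + (T₀ − T_ss) e^(−t/τ). Set T = 36.38:
e^(−t/τ) = (36.38 − 55.4501)/(16.29 − 55.4501) = 0.486977
t = −302.662 · ln(0.486977) = 217.777 min.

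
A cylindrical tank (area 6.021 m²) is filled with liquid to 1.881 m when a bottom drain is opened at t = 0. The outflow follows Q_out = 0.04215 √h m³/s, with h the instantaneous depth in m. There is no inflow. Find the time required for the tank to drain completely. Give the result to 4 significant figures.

A dh/dt = −Q_out = −0.04215 √h.
This is separable: 2 d(√h)/dt = −0.04215/A, so √h = √h₀ − (0.04215/(2A)) t.
Tank is empty when √h = 0: t_empty = 2A√h₀/0.04215.
t_empty = 2·6.021·√1.881/0.04215 = 12.0420·1.37150/0.04215 = 391.828 s.

391.8 s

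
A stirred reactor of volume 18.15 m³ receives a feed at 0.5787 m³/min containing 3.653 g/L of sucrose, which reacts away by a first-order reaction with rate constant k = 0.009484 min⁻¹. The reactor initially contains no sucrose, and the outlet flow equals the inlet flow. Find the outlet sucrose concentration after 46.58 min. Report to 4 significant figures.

V dC/dt = Q(C_in − C) − k V C.
This is linear with rate a = Q/V + k = 0.0413683 min⁻¹.
C_ss = Q C_in/(Q + kV) = 2.81552 g/L; C(t) = C_ss + (C₀ − C_ss) e^(−a t).
C(46.58) = 2.81552 + (-2.81552)·e^(−0.0413683·46.58) = 2.81552 + (-2.81552)·0.145594 = 2.40560 g/L.

2.406 g/L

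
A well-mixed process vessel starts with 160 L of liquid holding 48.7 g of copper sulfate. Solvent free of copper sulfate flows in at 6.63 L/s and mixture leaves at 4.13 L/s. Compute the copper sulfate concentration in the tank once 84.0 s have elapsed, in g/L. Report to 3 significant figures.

0.0330 g/L

Total volume: dV/dt = Q_in − Q_out = 2.5000 L/s, so V(t) = 160 + 2.5000 t and V(84.0) = 370.00 L.
No copper sulfate enters, so dm/dt = −Q_out · (m/V).
dm/m = −Q_out dt/(V₀ + 2.5000 t); integrating gives ln(m/m₀) = −(Q_out/(Q_in−Q_out)) ln(V/V₀).
m = m₀ (V₀/V)^(Q_out/(Q_in−Q_out)) = 48.7 × (160/370.00)^(1.6520) = 12.192 g.
C = m/V = 12.192/370.00 = 0.032951 g/L.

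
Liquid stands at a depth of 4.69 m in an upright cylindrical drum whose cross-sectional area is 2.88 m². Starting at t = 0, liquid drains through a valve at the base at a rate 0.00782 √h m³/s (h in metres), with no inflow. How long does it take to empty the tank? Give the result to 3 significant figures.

1600 s

With no inflow, A dh/dt = −0.00782 √h.
Separate and integrate: 2(√h − √h₀) = −(0.00782/A) t.
Set h = 0: 2√h₀ = (0.00782/A) t_empty ⇒ t_empty = 2A√h₀/0.00782.
t_empty = 2·2.88·√4.69/0.00782 = 5.7600·2.1656/0.00782 = 1595.2 s.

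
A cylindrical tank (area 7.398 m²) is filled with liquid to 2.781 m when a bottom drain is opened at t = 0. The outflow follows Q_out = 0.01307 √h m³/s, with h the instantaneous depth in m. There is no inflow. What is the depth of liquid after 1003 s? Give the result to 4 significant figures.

A dh/dt = −Q_out = −0.01307 √h.
Separate and integrate: 2(√h − √h₀) = −(0.01307/A) t.
√h = √2.781 − 0.01307·1003/(2·7.398) = 1.66763 − 0.885997 = 0.781636.
h = 0.781636² = 0.610955 m.

0.6110 m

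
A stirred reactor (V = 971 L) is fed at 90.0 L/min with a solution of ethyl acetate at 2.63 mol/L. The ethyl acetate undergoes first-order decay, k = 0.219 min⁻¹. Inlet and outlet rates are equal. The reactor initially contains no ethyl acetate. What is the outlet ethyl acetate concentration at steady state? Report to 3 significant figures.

Accumulation = in − out − consumed: V dC/dt = Q C_in − Q C − k V C.
Steady state (dC/dt = 0): C_ss = Q C_in/(Q + kV) = C_in/(1 + kV/Q).
C_ss = 90.0·2.63/(90.0 + 0.219·971) = 236.70/302.65 = 0.78209 mol/L.

0.782 mol/L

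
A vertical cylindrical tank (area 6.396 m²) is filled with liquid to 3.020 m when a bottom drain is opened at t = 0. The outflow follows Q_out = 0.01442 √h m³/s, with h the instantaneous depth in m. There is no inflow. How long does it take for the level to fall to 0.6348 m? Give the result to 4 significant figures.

834.8 s

Unsteady balance on liquid volume: A dh/dt = −0.01442 √h.
This is separable: 2 d(√h)/dt = −0.01442/A, so √h = √h₀ − (0.01442/(2A)) t.
t = 2A(√h₀ − √h)/0.01442 = 2·6.396·(√3.020 − √0.6348)/0.01442
  = 12.7920 × (1.73781 − 0.796743) / 0.01442 = 834.826 s.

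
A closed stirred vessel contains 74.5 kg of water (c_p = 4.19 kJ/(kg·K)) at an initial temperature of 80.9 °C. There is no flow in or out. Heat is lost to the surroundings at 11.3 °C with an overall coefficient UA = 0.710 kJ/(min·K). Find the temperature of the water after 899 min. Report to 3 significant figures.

20.3 °C

M c_p dT/dt = −UA(T − T_amb).
dT/dt = (T_ss − T)/τ with T_ss = T_amb = 11.300 °C, τ = M c_p/UA = 74.5·4.19/0.710 = 439.65 min.
Solution: T(t) = T_ss + (T₀ − T_ss) e^(−t/τ).
T(899) = 11.300 + (69.600)·0.12941 = 20.307 °C.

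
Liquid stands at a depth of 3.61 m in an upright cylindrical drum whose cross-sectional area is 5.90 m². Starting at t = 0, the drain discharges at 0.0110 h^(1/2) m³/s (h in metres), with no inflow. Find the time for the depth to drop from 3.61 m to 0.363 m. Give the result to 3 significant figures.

With no inflow, A dh/dt = −0.0110 √h.
∫ h^(−1/2) dh = −(0.0110/A) ∫ dt, giving 2√h = 2√h₀ − (0.0110/A) t.
t = 2A(√h₀ − √h)/0.0110 = 2·5.90·(√3.61 − √0.363)/0.0110
  = 11.800 × (1.9000 − 0.60249) / 0.0110 = 1391.9 s.

1390 s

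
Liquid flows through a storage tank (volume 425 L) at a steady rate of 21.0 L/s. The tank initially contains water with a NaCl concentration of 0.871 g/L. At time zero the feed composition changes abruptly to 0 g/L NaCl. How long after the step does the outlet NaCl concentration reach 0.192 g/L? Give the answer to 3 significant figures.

30.6 s

Species balance: V dC/dt = Q(C_in − C) ⇒ τ = V/Q = 20.238 s.
C(t) = C_in + (C₀ − C_in) e^(−t/τ). Set C = 0.192 and solve for t:
e^(−t/τ) = (C − C_in)/(C₀ − C_in) = (0.192 − 0)/(0.871 − 0) = 0.22044
t = −τ ln(…) = 20.238 × 1.5121 = 30.603 s.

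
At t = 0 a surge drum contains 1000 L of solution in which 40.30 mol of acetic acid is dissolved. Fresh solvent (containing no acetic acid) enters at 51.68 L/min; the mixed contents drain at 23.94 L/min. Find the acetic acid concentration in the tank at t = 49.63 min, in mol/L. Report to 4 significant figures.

0.008032 mol/L

Total volume: dV/dt = Q_in − Q_out = 27.7400 L/min, so V(t) = 1000 + 27.7400 t and V(49.63) = 2376.74 L.
Solute balance: dm/dt = 0 − Q_out C = −Q_out m/V(t).
Separate: dm/m = −Q_out dt/V(t) ⇒ ln(m/m₀) = −(Q_out/(Q_in−Q_out)) ln(V/V₀).
m = m₀ (V₀/V)^(Q_out/(Q_in−Q_out)) = 40.30 × (1000/2376.74)^(0.863014) = 19.0910 mol.
C = m/V = 19.0910/2376.74 = 0.00803244 mol/L.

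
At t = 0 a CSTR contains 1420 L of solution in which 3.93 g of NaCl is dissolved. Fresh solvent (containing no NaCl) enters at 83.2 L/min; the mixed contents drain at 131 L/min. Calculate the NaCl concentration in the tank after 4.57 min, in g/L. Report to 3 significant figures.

Let m(t) be the amount of NaCl. Volume: V(t) = V₀ + (Q_in − Q_out) t = 1420 − 47.800 t; V(4.57) = 1201.6 L.
No NaCl enters, so dm/dt = −Q_out · (m/V).
Separate: dm/m = −Q_out dt/V(t) ⇒ ln(m/m₀) = −(Q_out/(Q_in−Q_out)) ln(V/V₀).
m = m₀ (V₀/V)^(Q_out/(Q_in−Q_out)) = 3.93 × (1420/1201.6)^(-2.7406) = 2.4864 g.
C = m/V = 2.4864/1201.6 = 0.0020693 g/L.

0.00207 g/L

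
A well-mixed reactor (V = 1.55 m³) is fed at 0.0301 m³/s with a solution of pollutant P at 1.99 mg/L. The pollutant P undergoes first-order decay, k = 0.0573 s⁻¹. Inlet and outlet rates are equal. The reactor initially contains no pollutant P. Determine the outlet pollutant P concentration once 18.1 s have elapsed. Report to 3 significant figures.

0.378 mg/L

V dC/dt = Q(C_in − C) − k V C.
This is linear with rate a = Q/V + k = 0.076719 s⁻¹.
C_ss = Q C_in/(Q + kV) = 0.50371 mg/L; C(t) = C_ss + (C₀ − C_ss) e^(−a t).
C(18.1) = 0.50371 + (-0.50371)·e^(−0.076719·18.1) = 0.50371 + (-0.50371)·0.24942 = 0.37808 mg/L.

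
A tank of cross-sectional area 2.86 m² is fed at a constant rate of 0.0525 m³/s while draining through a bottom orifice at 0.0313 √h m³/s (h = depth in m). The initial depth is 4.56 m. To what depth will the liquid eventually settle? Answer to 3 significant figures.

Level balance: A dh/dt = 0.0525 − 0.0313 √h. Setting dh/dt = 0:
Q_in = 0.0313 √h_ss ⇒ √h_ss = 0.0525/0.0313 = 1.6773.
h_ss = 1.6773² = 2.8134 m. (Since h₀ = 4.56 m > h_ss, the level will fall toward this value.)

2.81 m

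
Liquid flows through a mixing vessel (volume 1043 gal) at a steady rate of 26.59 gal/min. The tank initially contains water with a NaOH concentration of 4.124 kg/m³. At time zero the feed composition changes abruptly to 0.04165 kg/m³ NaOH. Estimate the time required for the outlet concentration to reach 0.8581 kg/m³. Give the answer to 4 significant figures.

Unsteady species balance (constant V, well mixed): V dC/dt = Q(C_in − C), so τ = V/Q = 39.2253 min.
C(t) = C_in + (C₀ − C_in) e^(−t/τ). Set C = 0.8581 and solve for t:
e^(−t/τ) = (C − C_in)/(C₀ − C_in) = (0.8581 − 0.04165)/(4.124 − 0.04165) = 0.199995
t = −τ ln(…) = 39.2253 × 1.60946 = 63.1316 min.

63.13 min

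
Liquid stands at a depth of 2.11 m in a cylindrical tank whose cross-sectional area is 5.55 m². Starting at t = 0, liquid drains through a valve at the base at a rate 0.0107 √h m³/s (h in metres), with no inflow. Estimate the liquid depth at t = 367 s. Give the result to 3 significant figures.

A dh/dt = −Q_out = −0.0107 √h.
∫ h^(−1/2) dh = −(0.0107/A) ∫ dt, giving 2√h = 2√h₀ − (0.0107/A) t.
√h = √2.11 − 0.0107·367/(2·5.55) = 1.4526 − 0.35377 = 1.0988.
h = 1.0988² = 1.2074 m.

1.21 m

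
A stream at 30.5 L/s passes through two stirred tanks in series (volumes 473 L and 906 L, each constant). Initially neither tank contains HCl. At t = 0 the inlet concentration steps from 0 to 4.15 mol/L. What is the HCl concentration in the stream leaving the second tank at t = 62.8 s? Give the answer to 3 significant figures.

Time constants: τᵢ = Vᵢ/Q for each well-mixed tank.
τ₁ = 473/30.5 = 15.508 s; τ₂ = 906/30.5 = 29.705 s.
Tank 1: C₁ = C_in(1 − e^(−t/τ₁)). Tank 2 (τ₁ ≠ τ₂): C₂ = C_in[1 − (τ₁ e^(−t/τ₁) − τ₂ e^(−t/τ₂))/(τ₁ − τ₂)].
At t = 62.8: e^(−t/τ₁) = 0.017432, e^(−t/τ₂) = 0.12074.
C₂ = 4.15·[1 − (15.508·0.017432 − 29.705·0.12074)/(-14.197)] = 4.15·0.76641 = 3.1806 mol/L.

3.18 mol/L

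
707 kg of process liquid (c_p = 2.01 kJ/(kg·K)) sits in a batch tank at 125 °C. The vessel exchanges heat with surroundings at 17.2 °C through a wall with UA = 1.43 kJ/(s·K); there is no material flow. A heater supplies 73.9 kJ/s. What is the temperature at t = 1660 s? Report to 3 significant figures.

79.4 °C

First-law balance (no shaft work): M c_p dT/dt = −UA(T − T_amb) + Q̇.
dT/dt = (T_ss − T)/τ with T_ss = T_amb + Q̇/UA = 17.2 + 73.9/1.43 = 68.878 °C, τ = M c_p/UA = 707·2.01/1.43 = 993.76 s.
Solution: T(t) = T_ss + (T₀ − T_ss) e^(−t/τ).
T(1660) = 68.878 + (56.122)·0.18817 = 79.439 °C.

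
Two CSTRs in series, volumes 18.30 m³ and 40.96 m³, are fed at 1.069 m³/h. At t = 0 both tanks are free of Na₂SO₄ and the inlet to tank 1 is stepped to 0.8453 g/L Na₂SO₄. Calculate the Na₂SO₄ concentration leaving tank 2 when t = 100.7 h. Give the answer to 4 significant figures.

Species balance on tank i: dCᵢ/dt = (Cᵢ₋₁ − Cᵢ)/τᵢ with τᵢ = Vᵢ/Q.
τ₁ = 18.30/1.069 = 17.1188 h; τ₂ = 40.96/1.069 = 38.3162 h.
Solving the cascade with C₁(0)=C₂(0)=0 gives C₂(t) = C_in[1 − (τ₁ e^(−t/τ₁) − τ₂ e^(−t/τ₂))/(τ₁ − τ₂)].
At t = 100.7: e^(−t/τ₁) = 0.00278803, e^(−t/τ₂) = 0.0722132.
C₂ = 0.8453·[1 − (17.1188·0.00278803 − 38.3162·0.0722132)/(-21.1974)] = 0.8453·0.871720 = 0.736865 g/L.

0.7369 g/L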